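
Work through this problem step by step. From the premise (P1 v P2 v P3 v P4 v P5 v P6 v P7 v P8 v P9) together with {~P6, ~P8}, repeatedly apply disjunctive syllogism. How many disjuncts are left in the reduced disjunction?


Original disjuncts (9): P1, P2, P3, P4, P5, P6, P7, P8, P9
Negated (eliminate): ~P6, ~P8
Remaining disjuncts: P1, P2, P3, P4, P5, P7, P9
Count = 9 - 2 = 7

7


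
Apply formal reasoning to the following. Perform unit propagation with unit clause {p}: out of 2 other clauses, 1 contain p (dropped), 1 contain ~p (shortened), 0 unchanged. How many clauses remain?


Satisfied (removed): 1
Shortened (remain): 1
Unchanged (remain): 0
Remaining = 1 + 0 = 1

1


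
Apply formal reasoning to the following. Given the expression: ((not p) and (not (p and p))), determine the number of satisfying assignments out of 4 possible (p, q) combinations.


Check all 4 assignments:
p=0, q=0: 1
p=0, q=1: 1
p=1, q=0: 0
p=1, q=1: 0
Count of True = 2

2


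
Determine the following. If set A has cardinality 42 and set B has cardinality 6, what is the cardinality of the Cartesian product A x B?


The Cartesian product A x B contains all ordered pairs (a, b).
|A x B| = |A| * |B| = 42 * 6 = 252

252


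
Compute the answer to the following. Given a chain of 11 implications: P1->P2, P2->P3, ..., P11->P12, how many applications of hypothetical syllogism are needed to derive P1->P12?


With 11 implications in a chain connecting 12 propositions:
P1->P2, P2->P3, ..., P11->P12
Steps needed = (number of implications) - 1 = 11 - 1 = 10

10


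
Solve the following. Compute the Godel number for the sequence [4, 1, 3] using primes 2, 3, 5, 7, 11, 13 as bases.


Encode each element as an exponent of the corresponding prime:
  2^4 = 16
  3^1 = 3
  5^3 = 125
Product = 16 * 3 * 125 = 6000

6000


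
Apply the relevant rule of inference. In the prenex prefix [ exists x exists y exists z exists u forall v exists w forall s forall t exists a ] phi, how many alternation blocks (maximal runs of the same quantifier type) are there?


Quantifier-type sequence: E E E E A E A A E  (A=forall, E=exists)
Group into maximal same-type runs:
  Ex4 | Ax1 | Ex1 | Ax2 | Ex1
Number of blocks = 5

5


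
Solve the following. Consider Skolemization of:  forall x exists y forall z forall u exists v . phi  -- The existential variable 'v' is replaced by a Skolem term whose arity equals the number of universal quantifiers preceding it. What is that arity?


Quantifier prefix: forall x exists y forall z forall u exists v
'v' is existentially quantified at position 5.
Universal variables preceding it: x, z, u
Skolem function arity = 3

3


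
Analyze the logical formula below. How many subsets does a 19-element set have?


The power set of a set with n elements has 2^n elements.
|P(S)| = 2^19 = 524288

524288


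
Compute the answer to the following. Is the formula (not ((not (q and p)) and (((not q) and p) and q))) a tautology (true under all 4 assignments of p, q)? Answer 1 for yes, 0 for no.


Check all 4 assignments:
p=0, q=0: 1
p=0, q=1: 1
p=1, q=0: 1
p=1, q=1: 1
Satisfying count = 4/4.
Tautology iff count = 4: yes.

1


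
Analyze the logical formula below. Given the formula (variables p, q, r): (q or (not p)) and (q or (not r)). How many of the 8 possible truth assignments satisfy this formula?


Evaluate all 8 assignments for p, q, r:
p=0, q=0, r=0: 1
p=0, q=0, r=1: 0
p=0, q=1, r=0: 1
p=0, q=1, r=1: 1
p=1, q=0, r=0: 0
p=1, q=0, r=1: 0
p=1, q=1, r=0: 1
p=1, q=1, r=1: 1
Satisfying count = 5

5


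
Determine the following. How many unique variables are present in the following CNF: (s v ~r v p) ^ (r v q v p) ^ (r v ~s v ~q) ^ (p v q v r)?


Identify each variable that appears in the formula.
Variables found: p, q, r, s
Count = 4

4


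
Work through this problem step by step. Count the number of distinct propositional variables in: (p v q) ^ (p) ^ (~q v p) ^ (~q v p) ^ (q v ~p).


Identify each variable that appears in the formula.
Variables found: p, q
Count = 2

2


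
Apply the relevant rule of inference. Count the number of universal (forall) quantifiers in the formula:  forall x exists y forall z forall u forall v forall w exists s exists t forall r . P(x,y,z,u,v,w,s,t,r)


Quantifier prefix: forall x exists y forall z forall u forall v forall w exists s exists t forall r
Mark each quantifier type:
  U E U U U U E E U
Universal count = 6, Existential count = 3
Asked for universal (forall) quantifiers: 6

6


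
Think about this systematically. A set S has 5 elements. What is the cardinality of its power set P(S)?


The power set of a set with n elements has 2^n elements.
|P(S)| = 2^5 = 32

32


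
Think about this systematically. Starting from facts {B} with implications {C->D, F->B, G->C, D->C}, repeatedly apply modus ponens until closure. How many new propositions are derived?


Initial facts: {B}
Apply modus ponens to closure:
  (no implication fires)
Final known: {B}
New propositions: {(none)}
Count = 0

0


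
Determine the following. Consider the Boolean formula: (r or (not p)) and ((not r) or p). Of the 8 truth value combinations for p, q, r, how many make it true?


Evaluate all 8 assignments for p, q, r:
p=0, q=0, r=0: 1
p=0, q=0, r=1: 0
p=0, q=1, r=0: 1
p=0, q=1, r=1: 0
p=1, q=0, r=0: 0
p=1, q=0, r=1: 1
p=1, q=1, r=0: 0
p=1, q=1, r=1: 1
Satisfying count = 4

4


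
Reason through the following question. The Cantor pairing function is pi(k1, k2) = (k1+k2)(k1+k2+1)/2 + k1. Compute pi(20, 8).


k1 + k2 = 28
(k1+k2)(k1+k2+1)/2 = 28 * 29 / 2 = 406
pi = 406 + 20 = 426

426


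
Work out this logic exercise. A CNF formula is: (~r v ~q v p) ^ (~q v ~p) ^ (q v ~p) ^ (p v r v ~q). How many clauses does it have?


A CNF formula is a conjunction of clauses.
Clauses are separated by ^.
Counting the conjuncts: 4 clauses.

4


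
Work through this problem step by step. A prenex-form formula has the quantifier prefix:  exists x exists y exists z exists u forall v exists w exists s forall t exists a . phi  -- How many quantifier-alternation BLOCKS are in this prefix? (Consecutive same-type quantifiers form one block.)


Quantifier-type sequence: E E E E A E E A E  (A=forall, E=exists)
Group into maximal same-type runs:
  Ex4 | Ax1 | Ex2 | Ax1 | Ex1
Number of blocks = 5

5


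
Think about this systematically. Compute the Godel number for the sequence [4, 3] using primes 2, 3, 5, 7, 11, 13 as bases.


Encode each element as an exponent of the corresponding prime:
  2^4 = 16
  3^3 = 27
Product = 16 * 27 = 432

432


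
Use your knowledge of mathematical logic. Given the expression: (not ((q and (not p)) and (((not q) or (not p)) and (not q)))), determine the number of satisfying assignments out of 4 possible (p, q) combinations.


Check all 4 assignments:
p=0, q=0: 1
p=0, q=1: 1
p=1, q=0: 1
p=1, q=1: 1
Count of True = 4

4


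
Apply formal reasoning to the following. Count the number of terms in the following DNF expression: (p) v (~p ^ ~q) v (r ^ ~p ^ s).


A DNF formula is a disjunction of terms (conjunctions).
Terms are separated by v.
Counting the disjuncts: 3 terms.

3


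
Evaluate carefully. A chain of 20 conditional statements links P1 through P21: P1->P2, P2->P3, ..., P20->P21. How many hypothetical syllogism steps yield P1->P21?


With 20 implications in a chain connecting 21 propositions:
P1->P2, P2->P3, ..., P20->P21
Steps needed = (number of implications) - 1 = 20 - 1 = 19

19


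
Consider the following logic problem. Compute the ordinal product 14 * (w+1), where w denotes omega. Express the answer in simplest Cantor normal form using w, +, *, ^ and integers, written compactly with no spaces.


Compute 14 * (w+1).
Ordinal * is associative and left-distributive over +, but NOT commutative; for finite n>1, n*w = w but w*n stays w*n.
By left-distributivity: 14 * (w+1) = 14*w + 14*1 = w + 14 = w+14.
Result = w+14

w+14


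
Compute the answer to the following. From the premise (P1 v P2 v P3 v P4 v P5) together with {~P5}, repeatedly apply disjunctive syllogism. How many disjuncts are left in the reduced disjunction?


Original disjuncts (5): P1, P2, P3, P4, P5
Negated (eliminate): ~P5
Remaining disjuncts: P1, P2, P3, P4
Count = 5 - 1 = 4

4


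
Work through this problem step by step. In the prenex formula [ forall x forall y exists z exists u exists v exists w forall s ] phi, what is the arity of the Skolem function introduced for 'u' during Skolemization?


Quantifier prefix: forall x forall y exists z exists u exists v exists w forall s
'u' is existentially quantified at position 4.
Universal variables preceding it: x, y
Skolem function arity = 2

2


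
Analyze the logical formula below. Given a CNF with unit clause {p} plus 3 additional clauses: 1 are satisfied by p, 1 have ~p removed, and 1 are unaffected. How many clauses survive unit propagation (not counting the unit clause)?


Satisfied (removed): 1
Shortened (remain): 1
Unchanged (remain): 1
Remaining = 1 + 1 = 2

2


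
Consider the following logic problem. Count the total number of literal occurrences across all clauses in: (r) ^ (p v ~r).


Counting literals in each clause:
Clause 1: 1 literal(s)
Clause 2: 2 literal(s)
Total = 3

3


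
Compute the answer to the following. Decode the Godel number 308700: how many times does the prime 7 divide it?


Factorize 308700 by dividing by 7 repeatedly.
Division steps: 7 divides 308700 exactly 3 time(s).
Exponent of 7 = 3

3


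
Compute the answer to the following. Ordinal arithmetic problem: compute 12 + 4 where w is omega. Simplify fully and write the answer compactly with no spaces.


Compute 12 + 4.
Ordinal + is associative but NOT commutative; for finite n>0, n + w = w but w + n stays w+n.
Both operands finite; ordinal + agrees with natural +: 12 + 4 = 16.
Result = 16

16


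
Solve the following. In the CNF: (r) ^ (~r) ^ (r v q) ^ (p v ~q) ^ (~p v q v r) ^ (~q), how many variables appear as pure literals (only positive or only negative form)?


Check each variable for pure literal status:
p: mixed (not pure)
q: mixed (not pure)
r: mixed (not pure)
Pure literal count = 0

0


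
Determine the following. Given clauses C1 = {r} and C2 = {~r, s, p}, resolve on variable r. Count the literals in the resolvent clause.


Remove r from C1 and ~r from C2.
C1 remainder: {}
C2 remainder: {s, p}
Union (resolvent): {p, s}
Resolvent has 2 literal(s).

2


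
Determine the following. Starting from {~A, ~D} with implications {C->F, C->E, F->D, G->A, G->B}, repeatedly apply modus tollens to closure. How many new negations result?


Initial negated facts: {~A, ~D}
Apply modus tollens to closure:
  ~D and F->D  =>  ~F
  ~A and G->A  =>  ~G
  ~F and C->F  =>  ~C
Final negated: {~A, ~C, ~D, ~F, ~G}
New negations: {~C, ~F, ~G}
Count = 3

3


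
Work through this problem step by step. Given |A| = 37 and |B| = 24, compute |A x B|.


The Cartesian product A x B contains all ordered pairs (a, b).
|A x B| = |A| * |B| = 37 * 24 = 888

888


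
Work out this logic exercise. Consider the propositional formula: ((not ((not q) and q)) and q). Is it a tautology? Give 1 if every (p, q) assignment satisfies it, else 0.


Check all 4 assignments:
p=0, q=0: 0
p=0, q=1: 1
p=1, q=0: 0
p=1, q=1: 1
Satisfying count = 2/4.
Tautology iff count = 4: no.

0


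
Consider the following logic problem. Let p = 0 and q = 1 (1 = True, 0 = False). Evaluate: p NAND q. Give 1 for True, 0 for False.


p = 0, q = 1
Operation: p NAND q
Evaluate: 0 NAND 1 = 1

1


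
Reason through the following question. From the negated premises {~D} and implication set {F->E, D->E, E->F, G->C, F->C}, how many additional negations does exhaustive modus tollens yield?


Initial negated facts: {~D}
Apply modus tollens to closure:
  (no implication fires)
Final negated: {~D}
New negations: {(none)}
Count = 0

0


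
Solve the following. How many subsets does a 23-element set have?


The power set of a set with n elements has 2^n elements.
|P(S)| = 2^23 = 8388608

8388608


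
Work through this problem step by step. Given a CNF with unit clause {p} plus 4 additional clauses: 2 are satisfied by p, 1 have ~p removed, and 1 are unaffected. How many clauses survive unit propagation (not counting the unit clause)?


Satisfied (removed): 2
Shortened (remain): 1
Unchanged (remain): 1
Remaining = 1 + 1 = 2

2


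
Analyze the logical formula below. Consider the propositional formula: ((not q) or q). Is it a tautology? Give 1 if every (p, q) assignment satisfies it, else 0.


Check all 4 assignments:
p=0, q=0: 1
p=0, q=1: 1
p=1, q=0: 1
p=1, q=1: 1
Satisfying count = 4/4.
Tautology iff count = 4: yes.

1


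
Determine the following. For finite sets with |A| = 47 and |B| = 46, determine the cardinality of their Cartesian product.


The Cartesian product A x B contains all ordered pairs (a, b).
|A x B| = |A| * |B| = 47 * 46 = 2162

2162


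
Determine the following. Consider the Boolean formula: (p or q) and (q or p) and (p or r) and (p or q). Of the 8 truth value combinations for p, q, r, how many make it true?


Evaluate all 8 assignments for p, q, r:
p=0, q=0, r=0: 0
p=0, q=0, r=1: 0
p=0, q=1, r=0: 0
p=0, q=1, r=1: 1
p=1, q=0, r=0: 1
p=1, q=0, r=1: 1
p=1, q=1, r=0: 1
p=1, q=1, r=1: 1
Satisfying count = 5

5


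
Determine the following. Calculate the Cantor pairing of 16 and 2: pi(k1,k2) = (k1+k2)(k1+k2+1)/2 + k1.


k1 + k2 = 18
(k1+k2)(k1+k2+1)/2 = 18 * 19 / 2 = 171
pi = 171 + 16 = 187

187


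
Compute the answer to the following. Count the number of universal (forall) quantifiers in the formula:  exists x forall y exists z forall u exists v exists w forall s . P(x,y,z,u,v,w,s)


Quantifier prefix: exists x forall y exists z forall u exists v exists w forall s
Mark each quantifier type:
  E U E U E E U
Universal count = 3, Existential count = 4
Asked for universal (forall) quantifiers: 3

3


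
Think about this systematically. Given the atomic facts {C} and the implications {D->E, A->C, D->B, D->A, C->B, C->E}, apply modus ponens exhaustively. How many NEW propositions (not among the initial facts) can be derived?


Initial facts: {C}
Apply modus ponens to closure:
  C and C->B  =>  B
  C and C->E  =>  E
Final known: {B, C, E}
New propositions: {B, E}
Count = 2

2


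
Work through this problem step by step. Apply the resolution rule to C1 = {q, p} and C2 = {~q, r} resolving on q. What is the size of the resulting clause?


Remove q from C1 and ~q from C2.
C1 remainder: {p}
C2 remainder: {r}
Union (resolvent): {p, r}
Resolvent has 2 literal(s).

2


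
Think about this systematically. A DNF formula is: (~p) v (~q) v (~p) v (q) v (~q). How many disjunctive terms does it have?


A DNF formula is a disjunction of terms (conjunctions).
Terms are separated by v.
Counting the disjuncts: 5 terms.

5


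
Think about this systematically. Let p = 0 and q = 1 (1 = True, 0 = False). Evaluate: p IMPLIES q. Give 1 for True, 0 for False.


p = 0, q = 1
Operation: p IMPLIES q
Evaluate: 0 IMPLIES 1 = 1

1


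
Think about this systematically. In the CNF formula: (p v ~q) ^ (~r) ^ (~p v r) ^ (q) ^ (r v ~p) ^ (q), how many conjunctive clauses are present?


A CNF formula is a conjunction of clauses.
Clauses are separated by ^.
Counting the conjuncts: 6 clauses.

6


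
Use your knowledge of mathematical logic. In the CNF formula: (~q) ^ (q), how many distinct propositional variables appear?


Identify each variable that appears in the formula.
Variables found: q
Count = 1

1


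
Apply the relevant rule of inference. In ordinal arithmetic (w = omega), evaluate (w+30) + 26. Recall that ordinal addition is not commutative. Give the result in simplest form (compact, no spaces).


Compute (w+30) + 26.
Ordinal + is associative but NOT commutative; for finite n>0, n + w = w but w + n stays w+n.
By associativity: (w+30) + 26 = w + (30+26) = w+56.
Result = w+56

w+56


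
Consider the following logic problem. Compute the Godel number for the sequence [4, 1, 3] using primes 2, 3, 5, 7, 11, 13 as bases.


Encode each element as an exponent of the corresponding prime:
  2^4 = 16
  3^1 = 3
  5^3 = 125
Product = 16 * 3 * 125 = 6000

6000


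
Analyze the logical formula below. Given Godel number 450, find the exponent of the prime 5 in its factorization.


Factorize 450 by dividing by 5 repeatedly.
Division steps: 5 divides 450 exactly 2 time(s).
Exponent of 5 = 2

2


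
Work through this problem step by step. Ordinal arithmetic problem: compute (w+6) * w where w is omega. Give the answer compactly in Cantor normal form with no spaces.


Compute (w+6) * w.
Ordinal * is associative and left-distributive over +, but NOT commutative; for finite n>1, n*w = w but w*n stays w*n.
(w+6) * w = sup{(w+6)*k : k<w} = sup{w*k+6} = w^2 (the +6 tail is absorbed in the limit).
Result = w^2

w^2


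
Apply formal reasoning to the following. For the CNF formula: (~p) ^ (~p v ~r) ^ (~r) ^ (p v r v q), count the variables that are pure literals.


Check each variable for pure literal status:
p: mixed (not pure)
q: pure positive
r: mixed (not pure)
Pure literal count = 1

1


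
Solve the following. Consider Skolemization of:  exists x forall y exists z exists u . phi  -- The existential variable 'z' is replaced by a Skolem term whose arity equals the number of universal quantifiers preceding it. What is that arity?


Quantifier prefix: exists x forall y exists z exists u
'z' is existentially quantified at position 3.
Universal variables preceding it: y
Skolem function arity = 1

1


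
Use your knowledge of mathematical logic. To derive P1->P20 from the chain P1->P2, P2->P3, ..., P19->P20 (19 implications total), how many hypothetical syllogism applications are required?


With 19 implications in a chain connecting 20 propositions:
P1->P2, P2->P3, ..., P19->P20
Steps needed = (number of implications) - 1 = 19 - 1 = 18

18


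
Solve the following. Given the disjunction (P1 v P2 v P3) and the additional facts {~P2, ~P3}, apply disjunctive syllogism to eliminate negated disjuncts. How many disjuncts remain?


Original disjuncts (3): P1, P2, P3
Negated (eliminate): ~P2, ~P3
Remaining disjuncts: P1
Count = 3 - 2 = 1

1


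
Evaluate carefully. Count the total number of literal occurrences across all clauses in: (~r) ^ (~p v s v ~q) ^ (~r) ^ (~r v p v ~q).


Counting literals in each clause:
Clause 1: 1 literal(s)
Clause 2: 3 literal(s)
Clause 3: 1 literal(s)
Clause 4: 3 literal(s)
Total = 8

8


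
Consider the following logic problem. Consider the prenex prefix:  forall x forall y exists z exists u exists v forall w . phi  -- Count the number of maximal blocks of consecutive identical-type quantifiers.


Quantifier-type sequence: A A E E E A  (A=forall, E=exists)
Group into maximal same-type runs:
  Ax2 | Ex3 | Ax1
Number of blocks = 3

3


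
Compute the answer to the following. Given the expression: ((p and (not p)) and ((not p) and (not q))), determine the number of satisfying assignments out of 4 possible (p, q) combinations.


Check all 4 assignments:
p=0, q=0: 0
p=0, q=1: 0
p=1, q=0: 0
p=1, q=1: 0
Count of True = 0

0


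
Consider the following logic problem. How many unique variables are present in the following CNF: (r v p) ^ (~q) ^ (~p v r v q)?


Identify each variable that appears in the formula.
Variables found: p, q, r
Count = 3

3


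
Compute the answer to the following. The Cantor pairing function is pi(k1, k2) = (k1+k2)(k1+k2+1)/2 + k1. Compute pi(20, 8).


k1 + k2 = 28
(k1+k2)(k1+k2+1)/2 = 28 * 29 / 2 = 406
pi = 406 + 20 = 426

426


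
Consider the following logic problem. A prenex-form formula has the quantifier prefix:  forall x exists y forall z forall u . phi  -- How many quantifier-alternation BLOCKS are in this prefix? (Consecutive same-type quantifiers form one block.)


Quantifier-type sequence: A E A A  (A=forall, E=exists)
Group into maximal same-type runs:
  Ax1 | Ex1 | Ax2
Number of blocks = 3

3


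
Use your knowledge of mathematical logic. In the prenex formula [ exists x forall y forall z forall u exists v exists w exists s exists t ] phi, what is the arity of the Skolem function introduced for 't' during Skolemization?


Quantifier prefix: exists x forall y forall z forall u exists v exists w exists s exists t
't' is existentially quantified at position 8.
Universal variables preceding it: y, z, u
Skolem function arity = 3

3


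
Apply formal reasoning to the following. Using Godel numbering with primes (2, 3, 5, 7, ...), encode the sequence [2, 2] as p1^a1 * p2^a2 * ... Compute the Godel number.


Encode each element as an exponent of the corresponding prime:
  2^2 = 4
  3^2 = 9
Product = 4 * 9 = 36

36


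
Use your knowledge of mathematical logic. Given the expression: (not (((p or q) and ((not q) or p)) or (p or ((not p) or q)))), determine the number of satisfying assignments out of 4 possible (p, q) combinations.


Check all 4 assignments:
p=0, q=0: 0
p=0, q=1: 0
p=1, q=0: 0
p=1, q=1: 0
Count of True = 0

0


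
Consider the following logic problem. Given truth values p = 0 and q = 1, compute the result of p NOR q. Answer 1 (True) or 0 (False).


p = 0, q = 1
Operation: p NOR q
Evaluate: 0 NOR 1 = 0

0


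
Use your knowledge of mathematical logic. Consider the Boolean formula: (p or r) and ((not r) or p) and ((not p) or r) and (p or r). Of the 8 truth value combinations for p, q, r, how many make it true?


Evaluate all 8 assignments for p, q, r:
p=0, q=0, r=0: 0
p=0, q=0, r=1: 0
p=0, q=1, r=0: 0
p=0, q=1, r=1: 0
p=1, q=0, r=0: 0
p=1, q=0, r=1: 1
p=1, q=1, r=0: 0
p=1, q=1, r=1: 1
Satisfying count = 2

2


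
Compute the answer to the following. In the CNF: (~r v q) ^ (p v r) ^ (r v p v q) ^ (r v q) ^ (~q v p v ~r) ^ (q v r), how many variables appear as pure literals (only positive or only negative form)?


Check each variable for pure literal status:
p: pure positive
q: mixed (not pure)
r: mixed (not pure)
Pure literal count = 1

1


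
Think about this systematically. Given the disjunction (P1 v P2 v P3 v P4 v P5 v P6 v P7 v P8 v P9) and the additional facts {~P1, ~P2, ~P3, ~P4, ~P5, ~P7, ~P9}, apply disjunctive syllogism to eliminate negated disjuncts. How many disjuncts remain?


Original disjuncts (9): P1, P2, P3, P4, P5, P6, P7, P8, P9
Negated (eliminate): ~P1, ~P2, ~P3, ~P4, ~P5, ~P7, ~P9
Remaining disjuncts: P6, P8
Count = 9 - 7 = 2

2


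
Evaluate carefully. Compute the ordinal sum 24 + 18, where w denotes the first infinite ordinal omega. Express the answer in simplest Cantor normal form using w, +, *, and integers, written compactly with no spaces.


Compute 24 + 18.
Ordinal + is associative but NOT commutative; for finite n>0, n + w = w but w + n stays w+n.
Both operands finite; ordinal + agrees with natural +: 24 + 18 = 42.
Result = 42

42


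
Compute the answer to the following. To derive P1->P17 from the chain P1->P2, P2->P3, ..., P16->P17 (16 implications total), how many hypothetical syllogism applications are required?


With 16 implications in a chain connecting 17 propositions:
P1->P2, P2->P3, ..., P16->P17
Steps needed = (number of implications) - 1 = 16 - 1 = 15

15


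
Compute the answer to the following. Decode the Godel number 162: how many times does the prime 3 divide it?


Factorize 162 by dividing by 3 repeatedly.
Division steps: 3 divides 162 exactly 4 time(s).
Exponent of 3 = 4

4


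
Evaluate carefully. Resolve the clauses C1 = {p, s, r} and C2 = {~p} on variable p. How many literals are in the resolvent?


Remove p from C1 and ~p from C2.
C1 remainder: {s, r}
C2 remainder: {}
Union (resolvent): {r, s}
Resolvent has 2 literal(s).

2


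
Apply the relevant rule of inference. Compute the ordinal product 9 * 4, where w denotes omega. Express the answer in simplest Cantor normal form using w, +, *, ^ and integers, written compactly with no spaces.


Compute 9 * 4.
Ordinal * is associative and left-distributive over +, but NOT commutative; for finite n>1, n*w = w but w*n stays w*n.
Both finite; ordinal * agrees with natural *: 9 * 4 = 36.
Result = 36

36


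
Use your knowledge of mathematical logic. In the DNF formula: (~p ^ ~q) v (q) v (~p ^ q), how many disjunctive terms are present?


A DNF formula is a disjunction of terms (conjunctions).
Terms are separated by v.
Counting the disjuncts: 3 terms.

3


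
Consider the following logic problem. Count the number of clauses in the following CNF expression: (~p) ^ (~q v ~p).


A CNF formula is a conjunction of clauses.
Clauses are separated by ^.
Counting the conjuncts: 2 clauses.

2


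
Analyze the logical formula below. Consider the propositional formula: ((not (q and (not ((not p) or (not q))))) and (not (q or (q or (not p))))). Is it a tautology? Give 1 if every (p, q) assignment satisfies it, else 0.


Check all 4 assignments:
p=0, q=0: 0
p=0, q=1: 0
p=1, q=0: 1
p=1, q=1: 0
Satisfying count = 1/4.
Tautology iff count = 4: no.

0


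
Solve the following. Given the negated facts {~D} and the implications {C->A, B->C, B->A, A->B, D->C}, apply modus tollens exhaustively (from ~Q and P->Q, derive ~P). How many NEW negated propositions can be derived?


Initial negated facts: {~D}
Apply modus tollens to closure:
  (no implication fires)
Final negated: {~D}
New negations: {(none)}
Count = 0

0


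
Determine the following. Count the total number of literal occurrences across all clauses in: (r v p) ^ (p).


Counting literals in each clause:
Clause 1: 2 literal(s)
Clause 2: 1 literal(s)
Total = 3

3


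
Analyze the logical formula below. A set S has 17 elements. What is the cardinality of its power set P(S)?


The power set of a set with n elements has 2^n elements.
|P(S)| = 2^17 = 131072

131072


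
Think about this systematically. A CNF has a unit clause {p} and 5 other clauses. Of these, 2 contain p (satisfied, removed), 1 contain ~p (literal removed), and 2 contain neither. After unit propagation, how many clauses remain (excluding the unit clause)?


Satisfied (removed): 2
Shortened (remain): 1
Unchanged (remain): 2
Remaining = 1 + 2 = 3

3


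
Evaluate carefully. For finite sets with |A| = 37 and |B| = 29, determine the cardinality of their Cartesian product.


The Cartesian product A x B contains all ordered pairs (a, b).
|A x B| = |A| * |B| = 37 * 29 = 1073

1073


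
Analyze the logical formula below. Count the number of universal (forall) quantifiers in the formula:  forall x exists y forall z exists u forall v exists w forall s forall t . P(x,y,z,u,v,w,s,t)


Quantifier prefix: forall x exists y forall z exists u forall v exists w forall s forall t
Mark each quantifier type:
  U E U E U E U U
Universal count = 5, Existential count = 3
Asked for universal (forall) quantifiers: 5

5


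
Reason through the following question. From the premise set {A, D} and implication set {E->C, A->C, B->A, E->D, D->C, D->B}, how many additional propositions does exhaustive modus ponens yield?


Initial facts: {A, D}
Apply modus ponens to closure:
  A and A->C  =>  C
  D and D->B  =>  B
Final known: {A, B, C, D}
New propositions: {B, C}
Count = 2

2


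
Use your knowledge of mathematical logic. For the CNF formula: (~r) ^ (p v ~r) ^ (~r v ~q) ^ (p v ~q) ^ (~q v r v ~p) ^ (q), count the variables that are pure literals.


Check each variable for pure literal status:
p: mixed (not pure)
q: mixed (not pure)
r: mixed (not pure)
Pure literal count = 0

0


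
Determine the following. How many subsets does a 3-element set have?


The power set of a set with n elements has 2^n elements.
|P(S)| = 2^3 = 8

8


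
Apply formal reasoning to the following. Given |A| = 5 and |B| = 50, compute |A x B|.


The Cartesian product A x B contains all ordered pairs (a, b).
|A x B| = |A| * |B| = 5 * 50 = 250

250


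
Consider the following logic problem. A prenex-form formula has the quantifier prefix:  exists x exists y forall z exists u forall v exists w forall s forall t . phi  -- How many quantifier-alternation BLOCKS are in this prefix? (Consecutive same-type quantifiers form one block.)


Quantifier-type sequence: E E A E A E A A  (A=forall, E=exists)
Group into maximal same-type runs:
  Ex2 | Ax1 | Ex1 | Ax1 | Ex1 | Ax2
Number of blocks = 6

6


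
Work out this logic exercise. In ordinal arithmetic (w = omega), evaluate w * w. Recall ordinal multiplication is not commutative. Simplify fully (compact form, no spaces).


Compute w * w.
Ordinal * is associative and left-distributive over +, but NOT commutative; for finite n>1, n*w = w but w*n stays w*n.
w * w = w^2 by definition.
Result = w^2

w^2


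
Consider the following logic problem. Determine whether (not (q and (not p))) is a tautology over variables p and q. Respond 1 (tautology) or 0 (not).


Check all 4 assignments:
p=0, q=0: 1
p=0, q=1: 0
p=1, q=0: 1
p=1, q=1: 1
Satisfying count = 3/4.
Tautology iff count = 4: no.

0


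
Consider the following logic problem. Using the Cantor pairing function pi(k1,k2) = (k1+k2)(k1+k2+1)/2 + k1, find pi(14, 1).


k1 + k2 = 15
(k1+k2)(k1+k2+1)/2 = 15 * 16 / 2 = 120
pi = 120 + 14 = 134

134


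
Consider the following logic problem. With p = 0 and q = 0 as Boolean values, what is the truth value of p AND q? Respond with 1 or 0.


p = 0, q = 0
Operation: p AND q
Evaluate: 0 AND 0 = 0

0


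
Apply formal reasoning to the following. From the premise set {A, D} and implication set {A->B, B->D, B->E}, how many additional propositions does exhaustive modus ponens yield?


Initial facts: {A, D}
Apply modus ponens to closure:
  A and A->B  =>  B
  B and B->E  =>  E
Final known: {A, B, D, E}
New propositions: {B, E}
Count = 2

2


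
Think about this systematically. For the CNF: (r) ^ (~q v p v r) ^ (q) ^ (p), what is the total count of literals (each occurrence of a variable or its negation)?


Counting literals in each clause:
Clause 1: 1 literal(s)
Clause 2: 3 literal(s)
Clause 3: 1 literal(s)
Clause 4: 1 literal(s)
Total = 6

6


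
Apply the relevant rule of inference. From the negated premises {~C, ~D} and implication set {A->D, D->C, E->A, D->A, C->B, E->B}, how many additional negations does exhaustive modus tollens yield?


Initial negated facts: {~C, ~D}
Apply modus tollens to closure:
  ~D and A->D  =>  ~A
  ~A and E->A  =>  ~E
Final negated: {~A, ~C, ~D, ~E}
New negations: {~A, ~E}
Count = 2

2


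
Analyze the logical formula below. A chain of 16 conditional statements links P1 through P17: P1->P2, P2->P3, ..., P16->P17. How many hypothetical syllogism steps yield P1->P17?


With 16 implications in a chain connecting 17 propositions:
P1->P2, P2->P3, ..., P16->P17
Steps needed = (number of implications) - 1 = 16 - 1 = 15

15


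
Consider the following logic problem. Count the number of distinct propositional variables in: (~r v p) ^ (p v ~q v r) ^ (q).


Identify each variable that appears in the formula.
Variables found: p, q, r
Count = 3

3


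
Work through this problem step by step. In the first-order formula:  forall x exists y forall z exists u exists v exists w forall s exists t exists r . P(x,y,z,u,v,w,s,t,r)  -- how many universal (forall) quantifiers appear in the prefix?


Quantifier prefix: forall x exists y forall z exists u exists v exists w forall s exists t exists r
Mark each quantifier type:
  U E U E E E U E E
Universal count = 3, Existential count = 6
Asked for universal (forall) quantifiers: 3

3


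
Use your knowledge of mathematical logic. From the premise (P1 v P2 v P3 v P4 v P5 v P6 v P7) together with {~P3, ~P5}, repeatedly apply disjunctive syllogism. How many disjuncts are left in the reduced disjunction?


Original disjuncts (7): P1, P2, P3, P4, P5, P6, P7
Negated (eliminate): ~P3, ~P5
Remaining disjuncts: P1, P2, P4, P6, P7
Count = 7 - 2 = 5

5


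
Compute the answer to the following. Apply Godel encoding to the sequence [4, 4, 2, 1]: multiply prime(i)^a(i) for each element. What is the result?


Encode each element as an exponent of the corresponding prime:
  2^4 = 16
  3^4 = 81
  5^2 = 25
  7^1 = 7
Product = 16 * 81 * 25 * 7 = 226800

226800


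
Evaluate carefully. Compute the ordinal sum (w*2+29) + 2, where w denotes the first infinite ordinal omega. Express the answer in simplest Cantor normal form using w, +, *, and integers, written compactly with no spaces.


Compute (w*2+29) + 2.
Ordinal + is associative but NOT commutative; for finite n>0, n + w = w but w + n stays w+n.
By associativity: (w*2+29) + 2 = w*2 + (29+2) = w*2+31.
Result = w*2+31

w*2+31


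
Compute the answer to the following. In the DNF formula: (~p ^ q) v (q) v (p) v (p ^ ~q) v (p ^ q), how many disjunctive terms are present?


A DNF formula is a disjunction of terms (conjunctions).
Terms are separated by v.
Counting the disjuncts: 5 terms.

5


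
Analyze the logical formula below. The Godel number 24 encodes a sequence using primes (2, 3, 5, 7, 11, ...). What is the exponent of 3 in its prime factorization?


Factorize 24 by dividing by 3 repeatedly.
Division steps: 3 divides 24 exactly 1 time(s).
Exponent of 3 = 1

1


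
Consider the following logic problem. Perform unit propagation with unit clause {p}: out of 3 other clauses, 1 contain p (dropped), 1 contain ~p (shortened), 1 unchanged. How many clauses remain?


Satisfied (removed): 1
Shortened (remain): 1
Unchanged (remain): 1
Remaining = 1 + 1 = 2

2


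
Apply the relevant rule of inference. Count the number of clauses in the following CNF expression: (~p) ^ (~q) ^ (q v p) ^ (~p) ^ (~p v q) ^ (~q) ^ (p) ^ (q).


A CNF formula is a conjunction of clauses.
Clauses are separated by ^.
Counting the conjuncts: 8 clauses.

8


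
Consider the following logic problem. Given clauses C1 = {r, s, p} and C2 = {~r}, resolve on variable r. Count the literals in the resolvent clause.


Remove r from C1 and ~r from C2.
C1 remainder: {s, p}
C2 remainder: {}
Union (resolvent): {p, s}
Resolvent has 2 literal(s).

2


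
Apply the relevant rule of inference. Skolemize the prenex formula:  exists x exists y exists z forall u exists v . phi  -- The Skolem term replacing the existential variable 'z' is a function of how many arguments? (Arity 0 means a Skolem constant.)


Quantifier prefix: exists x exists y exists z forall u exists v
'z' is existentially quantified at position 3.
No universal quantifiers precede it.
Skolem function arity = 0 (a Skolem constant)

0


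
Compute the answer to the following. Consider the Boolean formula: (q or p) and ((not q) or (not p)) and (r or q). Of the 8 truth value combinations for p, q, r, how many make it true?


Evaluate all 8 assignments for p, q, r:
p=0, q=0, r=0: 0
p=0, q=0, r=1: 0
p=0, q=1, r=0: 1
p=0, q=1, r=1: 1
p=1, q=0, r=0: 0
p=1, q=0, r=1: 1
p=1, q=1, r=0: 0
p=1, q=1, r=1: 0
Satisfying count = 3

3


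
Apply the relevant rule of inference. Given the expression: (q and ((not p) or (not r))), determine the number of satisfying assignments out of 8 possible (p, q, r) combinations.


Check all 8 assignments:
p=0, q=0, r=0: 0
p=0, q=0, r=1: 0
p=0, q=1, r=0: 1
p=0, q=1, r=1: 1
p=1, q=0, r=0: 0
p=1, q=0, r=1: 0
p=1, q=1, r=0: 1
p=1, q=1, r=1: 0
Count of True = 3

3


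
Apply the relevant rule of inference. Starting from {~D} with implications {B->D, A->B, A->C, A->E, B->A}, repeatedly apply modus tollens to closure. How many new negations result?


Initial negated facts: {~D}
Apply modus tollens to closure:
  ~D and B->D  =>  ~B
  ~B and A->B  =>  ~A
Final negated: {~A, ~B, ~D}
New negations: {~A, ~B}
Count = 2

2


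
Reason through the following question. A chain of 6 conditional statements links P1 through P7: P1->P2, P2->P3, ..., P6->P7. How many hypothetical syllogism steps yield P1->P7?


With 6 implications in a chain connecting 7 propositions:
P1->P2, P2->P3, ..., P6->P7
Steps needed = (number of implications) - 1 = 6 - 1 = 5

5


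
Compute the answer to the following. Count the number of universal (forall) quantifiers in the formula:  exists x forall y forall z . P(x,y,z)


Quantifier prefix: exists x forall y forall z
Mark each quantifier type:
  E U U
Universal count = 2, Existential count = 1
Asked for universal (forall) quantifiers: 2

2


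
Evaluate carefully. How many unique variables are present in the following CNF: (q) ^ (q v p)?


Identify each variable that appears in the formula.
Variables found: p, q
Count = 2

2


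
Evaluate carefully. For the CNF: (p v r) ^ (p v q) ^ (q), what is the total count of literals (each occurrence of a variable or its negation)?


Counting literals in each clause:
Clause 1: 2 literal(s)
Clause 2: 2 literal(s)
Clause 3: 1 literal(s)
Total = 5

5


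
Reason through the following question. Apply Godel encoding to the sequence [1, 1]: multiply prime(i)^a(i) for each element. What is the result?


Encode each element as an exponent of the corresponding prime:
  2^1 = 2
  3^1 = 3
Product = 2 * 3 = 6

6


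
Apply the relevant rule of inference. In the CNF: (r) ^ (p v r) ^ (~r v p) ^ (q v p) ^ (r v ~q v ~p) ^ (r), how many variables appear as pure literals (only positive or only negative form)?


Check each variable for pure literal status:
p: mixed (not pure)
q: mixed (not pure)
r: mixed (not pure)
Pure literal count = 0

0


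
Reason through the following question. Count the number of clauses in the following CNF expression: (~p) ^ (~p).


A CNF formula is a conjunction of clauses.
Clauses are separated by ^.
Counting the conjuncts: 2 clauses.

2


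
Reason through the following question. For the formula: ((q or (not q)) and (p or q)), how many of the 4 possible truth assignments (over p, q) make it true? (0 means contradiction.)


Check all 4 assignments:
p=0, q=0: 0
p=0, q=1: 1
p=1, q=0: 1
p=1, q=1: 1
Count of True = 3

3


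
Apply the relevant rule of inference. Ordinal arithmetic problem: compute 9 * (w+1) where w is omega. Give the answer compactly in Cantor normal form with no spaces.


Compute 9 * (w+1).
Ordinal * is associative and left-distributive over +, but NOT commutative; for finite n>1, n*w = w but w*n stays w*n.
By left-distributivity: 9 * (w+1) = 9*w + 9*1 = w + 9 = w+9.
Result = w+9

w+9


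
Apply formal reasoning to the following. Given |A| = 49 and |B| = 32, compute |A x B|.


The Cartesian product A x B contains all ordered pairs (a, b).
|A x B| = |A| * |B| = 49 * 32 = 1568

1568


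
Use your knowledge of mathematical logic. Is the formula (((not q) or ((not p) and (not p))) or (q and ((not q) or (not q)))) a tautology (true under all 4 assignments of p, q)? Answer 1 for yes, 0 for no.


Check all 4 assignments:
p=0, q=0: 1
p=0, q=1: 1
p=1, q=0: 1
p=1, q=1: 0
Satisfying count = 3/4.
Tautology iff count = 4: no.

0


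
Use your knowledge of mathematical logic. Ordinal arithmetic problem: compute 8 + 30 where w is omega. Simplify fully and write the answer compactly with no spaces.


Compute 8 + 30.
Ordinal + is associative but NOT commutative; for finite n>0, n + w = w but w + n stays w+n.
Both operands finite; ordinal + agrees with natural +: 8 + 30 = 38.
Result = 38

38


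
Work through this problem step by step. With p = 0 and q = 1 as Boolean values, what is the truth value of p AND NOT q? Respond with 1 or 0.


p = 0, q = 1
Operation: p AND NOT q
Evaluate: 0 AND NOT 1 = 0

0


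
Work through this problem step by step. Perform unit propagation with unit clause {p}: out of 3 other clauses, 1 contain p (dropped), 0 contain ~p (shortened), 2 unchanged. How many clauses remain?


Satisfied (removed): 1
Shortened (remain): 0
Unchanged (remain): 2
Remaining = 0 + 2 = 2

2


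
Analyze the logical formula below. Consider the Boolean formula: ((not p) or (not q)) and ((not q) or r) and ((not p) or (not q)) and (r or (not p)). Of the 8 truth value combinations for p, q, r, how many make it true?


Evaluate all 8 assignments for p, q, r:
p=0, q=0, r=0: 1
p=0, q=0, r=1: 1
p=0, q=1, r=0: 0
p=0, q=1, r=1: 1
p=1, q=0, r=0: 0
p=1, q=0, r=1: 1
p=1, q=1, r=0: 0
p=1, q=1, r=1: 0
Satisfying count = 4

4
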